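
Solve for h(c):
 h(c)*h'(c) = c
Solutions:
 h(c) = -sqrt(C1 + c^2)
 h(c) = sqrt(C1 + c^2)


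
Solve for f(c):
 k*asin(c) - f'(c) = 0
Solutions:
 f(c) = C1 + k*(c*asin(c) + sqrt(1 - c^2))


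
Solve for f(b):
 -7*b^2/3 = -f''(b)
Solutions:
 f(b) = C1 + C2*b + 7*b^4/36


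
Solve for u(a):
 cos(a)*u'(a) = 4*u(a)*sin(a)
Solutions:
 u(a) = C1/cos(a)^4


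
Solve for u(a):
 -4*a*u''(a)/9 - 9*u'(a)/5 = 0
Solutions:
 u(a) = C1 + C2/a^(61/20)


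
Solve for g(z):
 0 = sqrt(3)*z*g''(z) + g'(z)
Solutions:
 g(z) = C1 + C2*z^(1 - sqrt(3)/3)


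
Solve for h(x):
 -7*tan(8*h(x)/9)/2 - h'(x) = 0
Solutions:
 h(x) = -9*asin(C1*exp(-28*x/9))/8 + 9*pi/8
 h(x) = 9*asin(C1*exp(-28*x/9))/8


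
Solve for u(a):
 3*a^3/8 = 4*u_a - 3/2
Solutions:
 u(a) = C1 + 3*a^4/128 + 3*a/8


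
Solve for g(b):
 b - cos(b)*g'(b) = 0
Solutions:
 g(b) = C1 + Integral(b/cos(b), b)


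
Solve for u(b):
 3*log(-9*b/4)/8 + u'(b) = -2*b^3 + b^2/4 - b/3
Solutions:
 u(b) = C1 - b^4/2 + b^3/12 - b^2/6 - 3*b*log(-b)/8 + 3*b*(-2*log(3) + 1 + 2*log(2))/8


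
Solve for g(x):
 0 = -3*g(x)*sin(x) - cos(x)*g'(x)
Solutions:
 g(x) = C1*cos(x)^3


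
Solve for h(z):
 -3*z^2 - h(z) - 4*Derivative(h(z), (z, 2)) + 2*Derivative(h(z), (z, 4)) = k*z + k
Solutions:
 h(z) = C1*exp(-z*sqrt(1 + sqrt(6)/2)) + C2*exp(z*sqrt(1 + sqrt(6)/2)) + C3*sin(z*sqrt(-1 + sqrt(6)/2)) + C4*cos(z*sqrt(-1 + sqrt(6)/2)) - k*z - k - 3*z^2 + 24


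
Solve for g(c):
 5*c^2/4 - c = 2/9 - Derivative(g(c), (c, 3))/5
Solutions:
 g(c) = C1 + C2*c + C3*c^2 - 5*c^5/48 + 5*c^4/24 + 5*c^3/27


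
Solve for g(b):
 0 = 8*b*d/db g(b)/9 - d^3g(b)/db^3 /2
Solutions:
 g(b) = C1 + Integral(C2*airyai(2*6^(1/3)*b/3) + C3*airybi(2*6^(1/3)*b/3), b)


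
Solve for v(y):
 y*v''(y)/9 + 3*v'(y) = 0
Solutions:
 v(y) = C1 + C2/y^26


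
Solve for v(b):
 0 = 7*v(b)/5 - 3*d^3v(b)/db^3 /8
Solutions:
 v(b) = C3*exp(2*15^(2/3)*7^(1/3)*b/15) + (C1*sin(3^(1/6)*5^(2/3)*7^(1/3)*b/5) + C2*cos(3^(1/6)*5^(2/3)*7^(1/3)*b/5))*exp(-15^(2/3)*7^(1/3)*b/15)


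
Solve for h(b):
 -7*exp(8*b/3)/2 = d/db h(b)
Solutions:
 h(b) = C1 - 21*exp(8*b/3)/16


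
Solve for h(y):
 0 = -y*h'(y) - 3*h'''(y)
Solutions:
 h(y) = C1 + Integral(C2*airyai(-3^(2/3)*y/3) + C3*airybi(-3^(2/3)*y/3), y)


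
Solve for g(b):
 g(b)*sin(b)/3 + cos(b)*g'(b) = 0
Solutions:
 g(b) = C1*cos(b)^(1/3)


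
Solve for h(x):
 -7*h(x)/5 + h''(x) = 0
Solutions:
 h(x) = C1*exp(-sqrt(35)*x/5) + C2*exp(sqrt(35)*x/5)


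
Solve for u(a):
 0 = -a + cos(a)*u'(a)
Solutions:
 u(a) = C1 + Integral(a/cos(a), a)


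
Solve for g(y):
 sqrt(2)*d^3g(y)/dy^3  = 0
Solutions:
 g(y) = C1 + C2*y + C3*y^2


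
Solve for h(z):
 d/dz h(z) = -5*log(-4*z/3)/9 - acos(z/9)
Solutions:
 h(z) = C1 - 5*z*log(-z)/9 - z*acos(z/9) - 10*z*log(2)/9 + 5*z/9 + 5*z*log(3)/9 + sqrt(81 - z^2)


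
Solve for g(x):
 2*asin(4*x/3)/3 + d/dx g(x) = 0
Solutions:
 g(x) = C1 - 2*x*asin(4*x/3)/3 - sqrt(9 - 16*x^2)/6


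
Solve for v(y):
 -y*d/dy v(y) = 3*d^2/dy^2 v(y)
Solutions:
 v(y) = C1 + C2*erf(sqrt(6)*y/6)


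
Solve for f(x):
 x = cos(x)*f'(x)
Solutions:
 f(x) = C1 + Integral(x/cos(x), x)


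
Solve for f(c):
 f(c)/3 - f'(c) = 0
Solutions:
 f(c) = C1*exp(c/3)


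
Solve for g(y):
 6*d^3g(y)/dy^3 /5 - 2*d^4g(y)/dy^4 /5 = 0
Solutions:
 g(y) = C1 + C2*y + C3*y^2 + C4*exp(3*y)


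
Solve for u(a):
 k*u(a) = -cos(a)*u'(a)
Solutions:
 u(a) = C1*exp(k*(log(sin(a) - 1) - log(sin(a) + 1))/2)


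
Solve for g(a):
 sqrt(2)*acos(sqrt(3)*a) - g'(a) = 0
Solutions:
 g(a) = C1 + sqrt(2)*(a*acos(sqrt(3)*a) - sqrt(3)*sqrt(1 - 3*a^2)/3)


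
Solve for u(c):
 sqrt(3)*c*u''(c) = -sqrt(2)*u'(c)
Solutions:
 u(c) = C1 + C2*c^(1 - sqrt(6)/3)


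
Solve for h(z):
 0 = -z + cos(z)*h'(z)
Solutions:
 h(z) = C1 + Integral(z/cos(z), z)


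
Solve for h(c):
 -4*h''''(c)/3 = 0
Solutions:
 h(c) = C1 + C2*c + C3*c^2 + C4*c^3


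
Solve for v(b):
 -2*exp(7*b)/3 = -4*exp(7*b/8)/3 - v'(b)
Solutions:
 v(b) = C1 - 32*exp(7*b/8)/21 + 2*exp(7*b)/21


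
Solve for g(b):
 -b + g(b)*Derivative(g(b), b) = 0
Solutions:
 g(b) = -sqrt(C1 + b^2)
 g(b) = sqrt(C1 + b^2)


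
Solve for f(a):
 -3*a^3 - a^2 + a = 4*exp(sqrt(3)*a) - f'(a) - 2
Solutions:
 f(a) = C1 + 3*a^4/4 + a^3/3 - a^2/2 - 2*a + 4*sqrt(3)*exp(sqrt(3)*a)/3


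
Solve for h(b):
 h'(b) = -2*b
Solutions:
 h(b) = C1 - b^2


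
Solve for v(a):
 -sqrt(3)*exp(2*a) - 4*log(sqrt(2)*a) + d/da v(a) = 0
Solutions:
 v(a) = C1 + 4*a*log(a) + 2*a*(-2 + log(2)) + sqrt(3)*exp(2*a)/2


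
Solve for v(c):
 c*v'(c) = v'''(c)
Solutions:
 v(c) = C1 + Integral(C2*airyai(c) + C3*airybi(c), c)


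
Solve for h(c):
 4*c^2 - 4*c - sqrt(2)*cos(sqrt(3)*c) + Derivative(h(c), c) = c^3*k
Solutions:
 h(c) = C1 + c^4*k/4 - 4*c^3/3 + 2*c^2 + sqrt(6)*sin(sqrt(3)*c)/3


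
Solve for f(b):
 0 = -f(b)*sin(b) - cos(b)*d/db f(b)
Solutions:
 f(b) = C1*cos(b)


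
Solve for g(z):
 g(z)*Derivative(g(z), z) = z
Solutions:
 g(z) = -sqrt(C1 + z^2)
 g(z) = sqrt(C1 + z^2)


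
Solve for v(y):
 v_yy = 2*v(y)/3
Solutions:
 v(y) = C1*exp(-sqrt(6)*y/3) + C2*exp(sqrt(6)*y/3)


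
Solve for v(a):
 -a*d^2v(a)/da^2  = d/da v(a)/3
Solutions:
 v(a) = C1 + C2*a^(2/3)


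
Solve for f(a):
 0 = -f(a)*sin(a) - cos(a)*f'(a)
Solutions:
 f(a) = C1*cos(a)


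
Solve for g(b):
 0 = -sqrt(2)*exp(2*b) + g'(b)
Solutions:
 g(b) = C1 + sqrt(2)*exp(2*b)/2


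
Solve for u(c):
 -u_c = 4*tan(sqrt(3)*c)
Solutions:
 u(c) = C1 + 4*sqrt(3)*log(cos(sqrt(3)*c))/3


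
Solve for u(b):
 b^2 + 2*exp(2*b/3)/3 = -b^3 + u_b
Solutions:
 u(b) = C1 + b^4/4 + b^3/3 + exp(2*b/3)


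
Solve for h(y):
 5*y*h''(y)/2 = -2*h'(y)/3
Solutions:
 h(y) = C1 + C2*y^(11/15)


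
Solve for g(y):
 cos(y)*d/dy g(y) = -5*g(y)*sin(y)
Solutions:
 g(y) = C1*cos(y)^5


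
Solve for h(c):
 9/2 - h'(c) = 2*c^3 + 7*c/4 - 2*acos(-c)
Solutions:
 h(c) = C1 - c^4/2 - 7*c^2/8 + 2*c*acos(-c) + 9*c/2 + 2*sqrt(1 - c^2)


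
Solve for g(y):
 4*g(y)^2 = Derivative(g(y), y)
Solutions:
 g(y) = -1/(C1 + 4*y)


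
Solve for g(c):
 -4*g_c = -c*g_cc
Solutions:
 g(c) = C1 + C2*c^5


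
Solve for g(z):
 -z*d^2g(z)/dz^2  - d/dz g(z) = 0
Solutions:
 g(z) = C1 + C2*log(z)


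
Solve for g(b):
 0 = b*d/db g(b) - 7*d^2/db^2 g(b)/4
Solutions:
 g(b) = C1 + C2*erfi(sqrt(14)*b/7)


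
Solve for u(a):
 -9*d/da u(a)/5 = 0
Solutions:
 u(a) = C1


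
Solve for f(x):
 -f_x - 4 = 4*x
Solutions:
 f(x) = C1 - 2*x^2 - 4*x


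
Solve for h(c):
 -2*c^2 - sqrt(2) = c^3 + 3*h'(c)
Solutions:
 h(c) = C1 - c^4/12 - 2*c^3/9 - sqrt(2)*c/3


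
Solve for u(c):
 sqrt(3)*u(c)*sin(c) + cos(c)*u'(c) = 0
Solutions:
 u(c) = C1*cos(c)^(sqrt(3))


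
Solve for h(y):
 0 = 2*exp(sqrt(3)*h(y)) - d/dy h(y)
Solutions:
 h(y) = sqrt(3)*(2*log(-1/(C1 + 2*y)) - log(3))/6


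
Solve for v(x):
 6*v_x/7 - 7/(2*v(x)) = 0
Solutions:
 v(x) = -sqrt(C1 + 294*x)/6
 v(x) = sqrt(C1 + 294*x)/6


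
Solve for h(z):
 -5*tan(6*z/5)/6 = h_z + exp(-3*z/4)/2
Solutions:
 h(z) = C1 - 25*log(tan(6*z/5)^2 + 1)/72 + 2*exp(-3*z/4)/3


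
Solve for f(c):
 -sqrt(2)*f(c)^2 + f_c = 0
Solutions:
 f(c) = -1/(C1 + sqrt(2)*c)


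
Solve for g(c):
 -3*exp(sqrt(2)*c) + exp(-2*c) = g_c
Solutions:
 g(c) = C1 - 3*sqrt(2)*exp(sqrt(2)*c)/2 - exp(-2*c)/2


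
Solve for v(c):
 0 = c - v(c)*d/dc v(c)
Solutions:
 v(c) = -sqrt(C1 + c^2)
 v(c) = sqrt(C1 + c^2)


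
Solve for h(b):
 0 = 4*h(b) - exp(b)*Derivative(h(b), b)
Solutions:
 h(b) = C1*exp(-4*exp(-b))


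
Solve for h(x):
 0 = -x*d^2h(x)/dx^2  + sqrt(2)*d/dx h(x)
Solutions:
 h(x) = C1 + C2*x^(1 + sqrt(2))


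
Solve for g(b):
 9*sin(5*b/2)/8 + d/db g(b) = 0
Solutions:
 g(b) = C1 + 9*cos(5*b/2)/20


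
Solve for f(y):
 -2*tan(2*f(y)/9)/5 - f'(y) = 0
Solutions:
 f(y) = -9*asin(C1*exp(-4*y/45))/2 + 9*pi/2
 f(y) = 9*asin(C1*exp(-4*y/45))/2


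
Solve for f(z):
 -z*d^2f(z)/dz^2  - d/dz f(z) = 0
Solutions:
 f(z) = C1 + C2*log(z)


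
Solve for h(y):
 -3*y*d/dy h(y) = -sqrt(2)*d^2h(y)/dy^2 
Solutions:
 h(y) = C1 + C2*erfi(2^(1/4)*sqrt(3)*y/2)


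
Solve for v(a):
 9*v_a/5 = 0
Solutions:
 v(a) = C1


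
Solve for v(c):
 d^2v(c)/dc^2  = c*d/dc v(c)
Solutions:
 v(c) = C1 + C2*erfi(sqrt(2)*c/2)


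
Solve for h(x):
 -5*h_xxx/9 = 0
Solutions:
 h(x) = C1 + C2*x + C3*x^2


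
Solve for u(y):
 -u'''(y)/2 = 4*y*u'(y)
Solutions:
 u(y) = C1 + Integral(C2*airyai(-2*y) + C3*airybi(-2*y), y)


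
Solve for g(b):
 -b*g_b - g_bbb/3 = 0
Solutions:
 g(b) = C1 + Integral(C2*airyai(-3^(1/3)*b) + C3*airybi(-3^(1/3)*b), b)


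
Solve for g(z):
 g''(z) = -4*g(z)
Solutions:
 g(z) = C1*sin(2*z) + C2*cos(2*z)


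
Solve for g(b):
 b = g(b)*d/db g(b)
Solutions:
 g(b) = -sqrt(C1 + b^2)
 g(b) = sqrt(C1 + b^2)


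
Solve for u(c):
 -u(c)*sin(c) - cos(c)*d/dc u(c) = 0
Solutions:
 u(c) = C1*cos(c)


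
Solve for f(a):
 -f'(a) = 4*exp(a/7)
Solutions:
 f(a) = C1 - 28*exp(a/7)


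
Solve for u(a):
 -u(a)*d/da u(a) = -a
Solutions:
 u(a) = -sqrt(C1 + a^2)
 u(a) = sqrt(C1 + a^2)


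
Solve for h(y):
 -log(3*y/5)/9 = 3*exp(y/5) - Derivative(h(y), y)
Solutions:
 h(y) = C1 + y*log(y)/9 + y*(-log(5) - 1 + log(3))/9 + 15*exp(y/5)


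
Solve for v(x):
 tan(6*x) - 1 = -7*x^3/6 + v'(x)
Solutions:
 v(x) = C1 + 7*x^4/24 - x - log(cos(6*x))/6


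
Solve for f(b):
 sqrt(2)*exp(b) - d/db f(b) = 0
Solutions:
 f(b) = C1 + sqrt(2)*exp(b)


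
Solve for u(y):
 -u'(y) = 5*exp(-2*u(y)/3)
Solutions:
 u(y) = 3*log(-sqrt(C1 - 5*y)) - 3*log(3) + 3*log(6)/2
 u(y) = 3*log(C1 - 5*y)/2 - 3*log(3) + 3*log(6)/2


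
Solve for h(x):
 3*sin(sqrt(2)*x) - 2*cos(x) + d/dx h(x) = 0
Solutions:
 h(x) = C1 + 2*sin(x) + 3*sqrt(2)*cos(sqrt(2)*x)/2


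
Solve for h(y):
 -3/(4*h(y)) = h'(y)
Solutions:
 h(y) = -sqrt(C1 - 6*y)/2
 h(y) = sqrt(C1 - 6*y)/2


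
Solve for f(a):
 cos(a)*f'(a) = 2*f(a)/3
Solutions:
 f(a) = C1*(sin(a) + 1)^(1/3)/(sin(a) - 1)^(1/3)


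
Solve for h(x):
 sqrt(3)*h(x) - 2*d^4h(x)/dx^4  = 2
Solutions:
 h(x) = C1*exp(-2^(3/4)*3^(1/8)*x/2) + C2*exp(2^(3/4)*3^(1/8)*x/2) + C3*sin(2^(3/4)*3^(1/8)*x/2) + C4*cos(2^(3/4)*3^(1/8)*x/2) + 2*sqrt(3)/3


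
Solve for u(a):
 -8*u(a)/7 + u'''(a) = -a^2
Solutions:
 u(a) = C3*exp(2*7^(2/3)*a/7) + 7*a^2/8 + (C1*sin(sqrt(3)*7^(2/3)*a/7) + C2*cos(sqrt(3)*7^(2/3)*a/7))*exp(-7^(2/3)*a/7)


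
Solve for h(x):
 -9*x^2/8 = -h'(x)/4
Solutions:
 h(x) = C1 + 3*x^3/2


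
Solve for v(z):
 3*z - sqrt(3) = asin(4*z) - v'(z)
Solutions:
 v(z) = C1 - 3*z^2/2 + z*asin(4*z) + sqrt(3)*z + sqrt(1 - 16*z^2)/4


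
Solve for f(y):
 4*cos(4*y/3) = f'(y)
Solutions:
 f(y) = C1 + 3*sin(4*y/3)


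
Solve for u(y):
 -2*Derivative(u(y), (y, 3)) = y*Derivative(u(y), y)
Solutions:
 u(y) = C1 + Integral(C2*airyai(-2^(2/3)*y/2) + C3*airybi(-2^(2/3)*y/2), y)


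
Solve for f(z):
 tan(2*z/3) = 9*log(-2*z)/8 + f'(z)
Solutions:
 f(z) = C1 - 9*z*log(-z)/8 - 9*z*log(2)/8 + 9*z/8 - 3*log(cos(2*z/3))/2


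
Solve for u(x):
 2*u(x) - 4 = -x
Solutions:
 u(x) = 2 - x/2


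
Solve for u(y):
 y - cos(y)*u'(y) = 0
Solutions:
 u(y) = C1 + Integral(y/cos(y), y)


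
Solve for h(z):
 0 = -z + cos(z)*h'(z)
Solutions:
 h(z) = C1 + Integral(z/cos(z), z)


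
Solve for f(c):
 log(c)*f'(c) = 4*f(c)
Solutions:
 f(c) = C1*exp(4*li(c))


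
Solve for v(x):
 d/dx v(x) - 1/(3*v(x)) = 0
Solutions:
 v(x) = -sqrt(C1 + 6*x)/3
 v(x) = sqrt(C1 + 6*x)/3


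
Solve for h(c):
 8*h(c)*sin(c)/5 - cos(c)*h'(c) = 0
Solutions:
 h(c) = C1/cos(c)^(8/5)


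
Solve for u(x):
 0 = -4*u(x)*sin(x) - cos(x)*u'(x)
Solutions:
 u(x) = C1*cos(x)^4


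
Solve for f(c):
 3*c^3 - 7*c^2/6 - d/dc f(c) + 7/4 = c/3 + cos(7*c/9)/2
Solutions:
 f(c) = C1 + 3*c^4/4 - 7*c^3/18 - c^2/6 + 7*c/4 - 9*sin(7*c/9)/14


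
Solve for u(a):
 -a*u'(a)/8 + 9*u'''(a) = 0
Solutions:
 u(a) = C1 + Integral(C2*airyai(3^(1/3)*a/6) + C3*airybi(3^(1/3)*a/6), a)


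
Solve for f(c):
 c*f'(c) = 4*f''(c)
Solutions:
 f(c) = C1 + C2*erfi(sqrt(2)*c/4)


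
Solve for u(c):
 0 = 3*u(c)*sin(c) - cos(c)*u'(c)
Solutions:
 u(c) = C1/cos(c)^3


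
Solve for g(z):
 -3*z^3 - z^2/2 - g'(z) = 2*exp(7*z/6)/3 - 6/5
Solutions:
 g(z) = C1 - 3*z^4/4 - z^3/6 + 6*z/5 - 4*exp(7*z/6)/7


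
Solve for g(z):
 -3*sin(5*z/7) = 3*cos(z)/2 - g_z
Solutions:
 g(z) = C1 + 3*sin(z)/2 - 21*cos(5*z/7)/5


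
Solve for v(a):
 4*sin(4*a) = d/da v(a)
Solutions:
 v(a) = C1 - cos(4*a)


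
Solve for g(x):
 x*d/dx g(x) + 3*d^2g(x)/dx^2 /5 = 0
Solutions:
 g(x) = C1 + C2*erf(sqrt(30)*x/6)


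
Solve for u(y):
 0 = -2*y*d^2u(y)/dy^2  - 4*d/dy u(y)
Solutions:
 u(y) = C1 + C2/y


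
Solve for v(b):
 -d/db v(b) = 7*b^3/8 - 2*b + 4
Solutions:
 v(b) = C1 - 7*b^4/32 + b^2 - 4*b


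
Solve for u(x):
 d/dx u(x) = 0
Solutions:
 u(x) = C1


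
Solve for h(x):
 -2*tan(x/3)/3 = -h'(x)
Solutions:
 h(x) = C1 - 2*log(cos(x/3))


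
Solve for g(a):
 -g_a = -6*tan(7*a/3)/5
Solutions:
 g(a) = C1 - 18*log(cos(7*a/3))/35


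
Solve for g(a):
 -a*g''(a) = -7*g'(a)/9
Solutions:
 g(a) = C1 + C2*a^(16/9)


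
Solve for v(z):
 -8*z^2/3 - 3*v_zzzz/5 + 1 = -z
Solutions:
 v(z) = C1 + C2*z + C3*z^2 + C4*z^3 - z^6/81 + z^5/72 + 5*z^4/72


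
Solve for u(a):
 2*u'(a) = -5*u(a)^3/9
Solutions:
 u(a) = -3*sqrt(-1/(C1 - 5*a))
 u(a) = 3*sqrt(-1/(C1 - 5*a))


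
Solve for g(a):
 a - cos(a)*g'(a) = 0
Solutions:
 g(a) = C1 + Integral(a/cos(a), a)


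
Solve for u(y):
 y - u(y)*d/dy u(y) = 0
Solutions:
 u(y) = -sqrt(C1 + y^2)
 u(y) = sqrt(C1 + y^2)


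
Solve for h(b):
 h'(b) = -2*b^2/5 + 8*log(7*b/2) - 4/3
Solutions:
 h(b) = C1 - 2*b^3/15 + 8*b*log(b) - 28*b/3 - 8*b*log(2) + 8*b*log(7)


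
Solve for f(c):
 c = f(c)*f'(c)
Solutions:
 f(c) = -sqrt(C1 + c^2)
 f(c) = sqrt(C1 + c^2)


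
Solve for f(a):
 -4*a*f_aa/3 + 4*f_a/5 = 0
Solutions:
 f(a) = C1 + C2*a^(8/5)


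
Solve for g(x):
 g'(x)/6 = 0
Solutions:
 g(x) = C1


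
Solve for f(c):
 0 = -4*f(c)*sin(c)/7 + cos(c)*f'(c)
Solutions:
 f(c) = C1/cos(c)^(4/7)


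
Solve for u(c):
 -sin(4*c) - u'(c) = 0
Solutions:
 u(c) = C1 + cos(4*c)/4


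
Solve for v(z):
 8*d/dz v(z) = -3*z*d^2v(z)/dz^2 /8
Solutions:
 v(z) = C1 + C2/z^(61/3)


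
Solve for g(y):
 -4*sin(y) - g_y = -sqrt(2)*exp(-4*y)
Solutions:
 g(y) = C1 + 4*cos(y) - sqrt(2)*exp(-4*y)/4


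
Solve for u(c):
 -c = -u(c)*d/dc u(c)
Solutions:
 u(c) = -sqrt(C1 + c^2)
 u(c) = sqrt(C1 + c^2)


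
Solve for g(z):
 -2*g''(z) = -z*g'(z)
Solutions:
 g(z) = C1 + C2*erfi(z/2)


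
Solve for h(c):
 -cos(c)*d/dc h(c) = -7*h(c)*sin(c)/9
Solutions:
 h(c) = C1/cos(c)^(7/9)


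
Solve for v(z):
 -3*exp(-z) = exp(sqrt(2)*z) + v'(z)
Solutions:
 v(z) = C1 - sqrt(2)*exp(sqrt(2)*z)/2 + 3*exp(-z)


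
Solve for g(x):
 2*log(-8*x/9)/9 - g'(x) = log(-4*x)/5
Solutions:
 g(x) = C1 + x*log(-x)/45 + x*(-20*log(3) - 1 + 12*log(2))/45


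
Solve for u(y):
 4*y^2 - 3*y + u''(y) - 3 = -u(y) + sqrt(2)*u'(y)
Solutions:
 u(y) = -4*y^2 - 8*sqrt(2)*y + 3*y + (C1*sin(sqrt(2)*y/2) + C2*cos(sqrt(2)*y/2))*exp(sqrt(2)*y/2) - 5 + 3*sqrt(2)


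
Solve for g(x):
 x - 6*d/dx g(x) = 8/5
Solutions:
 g(x) = C1 + x^2/12 - 4*x/15


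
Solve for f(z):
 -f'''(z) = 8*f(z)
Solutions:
 f(z) = C3*exp(-2*z) + (C1*sin(sqrt(3)*z) + C2*cos(sqrt(3)*z))*exp(z)


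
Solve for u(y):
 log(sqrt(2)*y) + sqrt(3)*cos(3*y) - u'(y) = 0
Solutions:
 u(y) = C1 + y*log(y) - y + y*log(2)/2 + sqrt(3)*sin(3*y)/3


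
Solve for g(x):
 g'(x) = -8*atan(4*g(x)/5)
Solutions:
 Integral(1/atan(4*_y/5), (_y, g(x))) = C1 - 8*x


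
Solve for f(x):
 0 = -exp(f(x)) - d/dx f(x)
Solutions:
 f(x) = log(1/(C1 + x))


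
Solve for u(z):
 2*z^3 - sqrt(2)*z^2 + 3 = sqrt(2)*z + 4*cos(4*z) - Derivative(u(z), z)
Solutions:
 u(z) = C1 - z^4/2 + sqrt(2)*z^3/3 + sqrt(2)*z^2/2 - 3*z + sin(4*z)


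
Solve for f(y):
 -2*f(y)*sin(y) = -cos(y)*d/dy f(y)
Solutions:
 f(y) = C1/cos(y)^2


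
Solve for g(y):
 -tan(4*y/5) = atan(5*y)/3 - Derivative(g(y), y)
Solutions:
 g(y) = C1 + y*atan(5*y)/3 - log(25*y^2 + 1)/30 - 5*log(cos(4*y/5))/4


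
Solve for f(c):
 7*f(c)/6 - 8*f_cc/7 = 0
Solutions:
 f(c) = C1*exp(-7*sqrt(3)*c/12) + C2*exp(7*sqrt(3)*c/12)


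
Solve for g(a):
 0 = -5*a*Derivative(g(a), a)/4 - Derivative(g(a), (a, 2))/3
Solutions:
 g(a) = C1 + C2*erf(sqrt(30)*a/4)


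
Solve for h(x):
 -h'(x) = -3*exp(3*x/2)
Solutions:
 h(x) = C1 + 2*exp(3*x/2)


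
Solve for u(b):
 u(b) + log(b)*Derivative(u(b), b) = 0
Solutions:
 u(b) = C1*exp(-li(b))


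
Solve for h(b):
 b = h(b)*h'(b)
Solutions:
 h(b) = -sqrt(C1 + b^2)
 h(b) = sqrt(C1 + b^2)


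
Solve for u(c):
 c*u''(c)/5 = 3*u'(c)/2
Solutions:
 u(c) = C1 + C2*c^(17/2)


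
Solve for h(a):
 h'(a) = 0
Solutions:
 h(a) = C1


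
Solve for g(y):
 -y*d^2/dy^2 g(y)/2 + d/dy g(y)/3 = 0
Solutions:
 g(y) = C1 + C2*y^(5/3)


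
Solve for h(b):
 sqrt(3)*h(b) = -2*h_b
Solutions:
 h(b) = C1*exp(-sqrt(3)*b/2)


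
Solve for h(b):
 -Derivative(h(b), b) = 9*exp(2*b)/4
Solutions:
 h(b) = C1 - 9*exp(2*b)/8


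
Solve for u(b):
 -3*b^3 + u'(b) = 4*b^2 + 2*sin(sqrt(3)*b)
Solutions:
 u(b) = C1 + 3*b^4/4 + 4*b^3/3 - 2*sqrt(3)*cos(sqrt(3)*b)/3


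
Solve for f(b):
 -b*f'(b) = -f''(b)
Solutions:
 f(b) = C1 + C2*erfi(sqrt(2)*b/2)


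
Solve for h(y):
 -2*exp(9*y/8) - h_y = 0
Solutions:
 h(y) = C1 - 16*exp(9*y/8)/9


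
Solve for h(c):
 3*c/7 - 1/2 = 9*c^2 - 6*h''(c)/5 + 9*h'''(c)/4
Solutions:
 h(c) = C1 + C2*c + C3*exp(8*c/15) + 5*c^4/8 + 1555*c^3/336 + 70535*c^2/2688


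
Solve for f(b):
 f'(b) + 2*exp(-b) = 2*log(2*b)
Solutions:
 f(b) = C1 + 2*b*log(b) + 2*b*(-1 + log(2)) + 2*exp(-b)


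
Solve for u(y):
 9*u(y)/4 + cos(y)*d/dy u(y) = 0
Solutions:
 u(y) = C1*(sin(y) - 1)^(9/8)/(sin(y) + 1)^(9/8)


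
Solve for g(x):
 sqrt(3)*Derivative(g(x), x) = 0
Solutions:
 g(x) = C1


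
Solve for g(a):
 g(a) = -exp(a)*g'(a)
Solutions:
 g(a) = C1*exp(exp(-a))


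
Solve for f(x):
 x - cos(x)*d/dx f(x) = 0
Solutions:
 f(x) = C1 + Integral(x/cos(x), x)


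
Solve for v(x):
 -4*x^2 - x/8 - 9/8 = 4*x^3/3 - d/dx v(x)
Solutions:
 v(x) = C1 + x^4/3 + 4*x^3/3 + x^2/16 + 9*x/8


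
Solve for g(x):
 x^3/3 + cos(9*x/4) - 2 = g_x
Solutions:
 g(x) = C1 + x^4/12 - 2*x + 4*sin(9*x/4)/9


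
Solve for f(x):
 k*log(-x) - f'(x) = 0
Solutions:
 f(x) = C1 + k*x*log(-x) - k*x


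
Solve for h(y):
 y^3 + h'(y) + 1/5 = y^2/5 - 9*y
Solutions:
 h(y) = C1 - y^4/4 + y^3/15 - 9*y^2/2 - y/5


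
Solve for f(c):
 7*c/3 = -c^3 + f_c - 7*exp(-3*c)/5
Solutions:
 f(c) = C1 + c^4/4 + 7*c^2/6 - 7*exp(-3*c)/15


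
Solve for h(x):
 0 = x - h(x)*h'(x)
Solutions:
 h(x) = -sqrt(C1 + x^2)
 h(x) = sqrt(C1 + x^2)


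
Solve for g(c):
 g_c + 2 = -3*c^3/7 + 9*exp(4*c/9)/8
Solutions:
 g(c) = C1 - 3*c^4/28 - 2*c + 81*exp(4*c/9)/32


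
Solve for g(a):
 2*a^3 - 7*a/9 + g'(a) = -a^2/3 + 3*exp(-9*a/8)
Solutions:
 g(a) = C1 - a^4/2 - a^3/9 + 7*a^2/18 - 8*exp(-9*a/8)/3


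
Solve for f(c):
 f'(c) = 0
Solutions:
 f(c) = C1


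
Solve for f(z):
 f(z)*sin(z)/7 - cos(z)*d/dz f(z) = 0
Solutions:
 f(z) = C1/cos(z)^(1/7)


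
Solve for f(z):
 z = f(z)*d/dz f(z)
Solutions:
 f(z) = -sqrt(C1 + z^2)
 f(z) = sqrt(C1 + z^2)


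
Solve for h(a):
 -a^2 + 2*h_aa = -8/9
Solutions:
 h(a) = C1 + C2*a + a^4/24 - 2*a^2/9


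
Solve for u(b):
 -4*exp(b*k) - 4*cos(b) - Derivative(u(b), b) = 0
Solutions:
 u(b) = C1 - 4*sin(b) - 4*exp(b*k)/k


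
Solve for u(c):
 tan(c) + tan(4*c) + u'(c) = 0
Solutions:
 u(c) = C1 + log(cos(c)) + log(cos(4*c))/4


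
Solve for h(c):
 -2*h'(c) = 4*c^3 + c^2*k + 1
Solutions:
 h(c) = C1 - c^4/2 - c^3*k/6 - c/2


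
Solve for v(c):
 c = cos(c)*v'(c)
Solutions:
 v(c) = C1 + Integral(c/cos(c), c)


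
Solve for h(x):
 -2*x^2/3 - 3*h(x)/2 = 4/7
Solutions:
 h(x) = -4*x^2/9 - 8/21


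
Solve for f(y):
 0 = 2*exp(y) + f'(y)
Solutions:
 f(y) = C1 - 2*exp(y)


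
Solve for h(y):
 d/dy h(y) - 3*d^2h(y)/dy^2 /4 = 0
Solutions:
 h(y) = C1 + C2*exp(4*y/3)


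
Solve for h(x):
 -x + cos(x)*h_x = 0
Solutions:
 h(x) = C1 + Integral(x/cos(x), x)


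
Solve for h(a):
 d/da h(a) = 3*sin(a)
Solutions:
 h(a) = C1 - 3*cos(a)


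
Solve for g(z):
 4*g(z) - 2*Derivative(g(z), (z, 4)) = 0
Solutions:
 g(z) = C1*exp(-2^(1/4)*z) + C2*exp(2^(1/4)*z) + C3*sin(2^(1/4)*z) + C4*cos(2^(1/4)*z)


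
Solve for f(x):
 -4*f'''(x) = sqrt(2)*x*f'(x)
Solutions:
 f(x) = C1 + Integral(C2*airyai(-sqrt(2)*x/2) + C3*airybi(-sqrt(2)*x/2), x)


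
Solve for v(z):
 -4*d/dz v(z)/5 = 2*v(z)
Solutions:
 v(z) = C1*exp(-5*z/2)


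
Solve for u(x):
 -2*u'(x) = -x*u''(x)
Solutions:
 u(x) = C1 + C2*x^3


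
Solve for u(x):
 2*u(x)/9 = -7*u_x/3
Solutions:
 u(x) = C1*exp(-2*x/21)


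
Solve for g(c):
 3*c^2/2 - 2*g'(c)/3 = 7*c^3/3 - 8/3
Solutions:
 g(c) = C1 - 7*c^4/8 + 3*c^3/4 + 4*c


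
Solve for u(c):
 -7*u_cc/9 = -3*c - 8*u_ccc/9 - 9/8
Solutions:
 u(c) = C1 + C2*c + C3*exp(7*c/8) + 9*c^3/14 + 2295*c^2/784


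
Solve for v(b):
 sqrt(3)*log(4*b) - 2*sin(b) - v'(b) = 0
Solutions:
 v(b) = C1 + sqrt(3)*b*(log(b) - 1) + 2*sqrt(3)*b*log(2) + 2*cos(b)


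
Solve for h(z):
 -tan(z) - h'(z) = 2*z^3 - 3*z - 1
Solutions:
 h(z) = C1 - z^4/2 + 3*z^2/2 + z + log(cos(z))


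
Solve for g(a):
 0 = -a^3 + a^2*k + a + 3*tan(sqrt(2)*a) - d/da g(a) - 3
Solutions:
 g(a) = C1 - a^4/4 + a^3*k/3 + a^2/2 - 3*a - 3*sqrt(2)*log(cos(sqrt(2)*a))/2


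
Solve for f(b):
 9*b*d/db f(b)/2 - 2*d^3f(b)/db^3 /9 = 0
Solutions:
 f(b) = C1 + Integral(C2*airyai(3*6^(1/3)*b/2) + C3*airybi(3*6^(1/3)*b/2), b)


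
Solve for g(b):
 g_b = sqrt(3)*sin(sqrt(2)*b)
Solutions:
 g(b) = C1 - sqrt(6)*cos(sqrt(2)*b)/2


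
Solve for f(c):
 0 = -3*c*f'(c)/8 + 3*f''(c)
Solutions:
 f(c) = C1 + C2*erfi(c/4)


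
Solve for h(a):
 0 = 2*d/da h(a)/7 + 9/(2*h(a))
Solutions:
 h(a) = -sqrt(C1 - 126*a)/2
 h(a) = sqrt(C1 - 126*a)/2


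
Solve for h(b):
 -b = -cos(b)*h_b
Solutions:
 h(b) = C1 + Integral(b/cos(b), b)


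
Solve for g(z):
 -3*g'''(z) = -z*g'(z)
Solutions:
 g(z) = C1 + Integral(C2*airyai(3^(2/3)*z/3) + C3*airybi(3^(2/3)*z/3), z)


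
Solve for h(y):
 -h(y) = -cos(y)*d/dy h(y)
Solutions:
 h(y) = C1*sqrt(sin(y) + 1)/sqrt(sin(y) - 1)


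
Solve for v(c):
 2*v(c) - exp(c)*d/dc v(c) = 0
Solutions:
 v(c) = C1*exp(-2*exp(-c))


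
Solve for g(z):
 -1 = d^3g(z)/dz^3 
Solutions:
 g(z) = C1 + C2*z + C3*z^2 - z^3/6


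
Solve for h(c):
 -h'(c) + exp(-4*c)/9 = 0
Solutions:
 h(c) = C1 - exp(-4*c)/36


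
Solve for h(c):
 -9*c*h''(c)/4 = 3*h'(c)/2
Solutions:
 h(c) = C1 + C2*c^(1/3)


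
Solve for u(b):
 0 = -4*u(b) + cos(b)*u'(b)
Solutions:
 u(b) = C1*(sin(b)^2 + 2*sin(b) + 1)/(sin(b)^2 - 2*sin(b) + 1)


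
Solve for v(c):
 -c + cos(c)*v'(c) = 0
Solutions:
 v(c) = C1 + Integral(c/cos(c), c)


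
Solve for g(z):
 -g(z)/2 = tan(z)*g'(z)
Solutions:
 g(z) = C1/sqrt(sin(z))


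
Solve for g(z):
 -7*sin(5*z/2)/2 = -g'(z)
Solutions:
 g(z) = C1 - 7*cos(5*z/2)/5


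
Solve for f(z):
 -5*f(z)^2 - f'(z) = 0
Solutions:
 f(z) = 1/(C1 + 5*z)


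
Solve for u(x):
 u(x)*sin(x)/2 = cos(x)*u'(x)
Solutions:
 u(x) = C1/sqrt(cos(x))


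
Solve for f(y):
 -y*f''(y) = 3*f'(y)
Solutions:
 f(y) = C1 + C2/y^2


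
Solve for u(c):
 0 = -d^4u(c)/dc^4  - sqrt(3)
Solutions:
 u(c) = C1 + C2*c + C3*c^2 + C4*c^3 - sqrt(3)*c^4/24


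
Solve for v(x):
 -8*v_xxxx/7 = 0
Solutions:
 v(x) = C1 + C2*x + C3*x^2 + C4*x^3


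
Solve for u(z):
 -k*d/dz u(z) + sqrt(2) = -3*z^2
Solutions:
 u(z) = C1 + z^3/k + sqrt(2)*z/k


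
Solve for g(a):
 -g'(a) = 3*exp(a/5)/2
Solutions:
 g(a) = C1 - 15*exp(a/5)/2


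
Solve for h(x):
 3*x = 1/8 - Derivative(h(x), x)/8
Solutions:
 h(x) = C1 - 12*x^2 + x


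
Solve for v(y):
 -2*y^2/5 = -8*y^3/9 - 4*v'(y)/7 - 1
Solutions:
 v(y) = C1 - 7*y^4/18 + 7*y^3/30 - 7*y/4


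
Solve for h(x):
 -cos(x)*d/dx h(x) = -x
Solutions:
 h(x) = C1 + Integral(x/cos(x), x)


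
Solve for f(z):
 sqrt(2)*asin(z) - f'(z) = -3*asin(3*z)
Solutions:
 f(z) = C1 + 3*z*asin(3*z) + sqrt(1 - 9*z^2) + sqrt(2)*(z*asin(z) + sqrt(1 - z^2))


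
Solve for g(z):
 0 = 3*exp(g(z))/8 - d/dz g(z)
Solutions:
 g(z) = log(-1/(C1 + 3*z)) + 3*log(2)


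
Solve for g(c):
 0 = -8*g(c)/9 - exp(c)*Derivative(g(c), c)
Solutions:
 g(c) = C1*exp(8*exp(-c)/9)


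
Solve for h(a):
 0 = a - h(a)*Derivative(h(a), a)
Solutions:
 h(a) = -sqrt(C1 + a^2)
 h(a) = sqrt(C1 + a^2)


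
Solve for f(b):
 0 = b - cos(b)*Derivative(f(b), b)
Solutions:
 f(b) = C1 + Integral(b/cos(b), b)


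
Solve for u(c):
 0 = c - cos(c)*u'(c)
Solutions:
 u(c) = C1 + Integral(c/cos(c), c)


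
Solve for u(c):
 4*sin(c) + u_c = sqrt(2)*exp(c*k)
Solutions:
 u(c) = C1 + 4*cos(c) + sqrt(2)*exp(c*k)/k


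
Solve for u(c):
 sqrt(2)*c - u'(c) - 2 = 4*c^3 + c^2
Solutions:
 u(c) = C1 - c^4 - c^3/3 + sqrt(2)*c^2/2 - 2*c


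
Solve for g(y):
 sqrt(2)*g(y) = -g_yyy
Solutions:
 g(y) = C3*exp(-2^(1/6)*y) + (C1*sin(2^(1/6)*sqrt(3)*y/2) + C2*cos(2^(1/6)*sqrt(3)*y/2))*exp(2^(1/6)*y/2)


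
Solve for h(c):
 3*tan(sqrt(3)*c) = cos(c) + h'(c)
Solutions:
 h(c) = C1 - sqrt(3)*log(cos(sqrt(3)*c)) - sin(c)


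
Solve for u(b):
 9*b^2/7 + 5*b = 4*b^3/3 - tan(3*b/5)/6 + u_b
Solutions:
 u(b) = C1 - b^4/3 + 3*b^3/7 + 5*b^2/2 - 5*log(cos(3*b/5))/18


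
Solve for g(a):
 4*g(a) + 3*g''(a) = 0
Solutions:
 g(a) = C1*sin(2*sqrt(3)*a/3) + C2*cos(2*sqrt(3)*a/3)


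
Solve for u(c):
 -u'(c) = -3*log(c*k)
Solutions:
 u(c) = C1 + 3*c*log(c*k) - 3*c


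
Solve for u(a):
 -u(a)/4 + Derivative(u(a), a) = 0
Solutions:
 u(a) = C1*exp(a/4)


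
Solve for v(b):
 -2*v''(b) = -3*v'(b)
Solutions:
 v(b) = C1 + C2*exp(3*b/2)


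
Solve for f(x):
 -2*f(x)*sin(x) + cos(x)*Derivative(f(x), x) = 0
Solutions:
 f(x) = C1/cos(x)^2


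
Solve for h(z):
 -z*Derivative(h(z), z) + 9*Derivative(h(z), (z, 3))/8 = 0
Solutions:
 h(z) = C1 + Integral(C2*airyai(2*3^(1/3)*z/3) + C3*airybi(2*3^(1/3)*z/3), z)


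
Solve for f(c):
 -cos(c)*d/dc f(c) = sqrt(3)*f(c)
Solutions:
 f(c) = C1*(sin(c) - 1)^(sqrt(3)/2)/(sin(c) + 1)^(sqrt(3)/2)


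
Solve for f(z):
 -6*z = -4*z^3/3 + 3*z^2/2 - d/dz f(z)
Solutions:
 f(z) = C1 - z^4/3 + z^3/2 + 3*z^2


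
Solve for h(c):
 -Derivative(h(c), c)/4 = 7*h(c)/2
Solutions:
 h(c) = C1*exp(-14*c)


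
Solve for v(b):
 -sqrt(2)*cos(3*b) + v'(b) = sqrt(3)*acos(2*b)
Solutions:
 v(b) = C1 + sqrt(3)*(b*acos(2*b) - sqrt(1 - 4*b^2)/2) + sqrt(2)*sin(3*b)/3


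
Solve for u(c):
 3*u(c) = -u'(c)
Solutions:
 u(c) = C1*exp(-3*c)


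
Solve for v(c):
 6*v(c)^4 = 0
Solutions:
 v(c) = 0


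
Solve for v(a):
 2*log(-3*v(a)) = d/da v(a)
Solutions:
 -Integral(1/(log(-_y) + log(3)), (_y, v(a)))/2 = C1 - a


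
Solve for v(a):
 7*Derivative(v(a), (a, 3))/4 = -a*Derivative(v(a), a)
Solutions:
 v(a) = C1 + Integral(C2*airyai(-14^(2/3)*a/7) + C3*airybi(-14^(2/3)*a/7), a)


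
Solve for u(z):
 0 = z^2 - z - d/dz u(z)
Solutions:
 u(z) = C1 + z^3/3 - z^2/2


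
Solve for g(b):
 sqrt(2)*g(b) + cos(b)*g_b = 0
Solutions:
 g(b) = C1*(sin(b) - 1)^(sqrt(2)/2)/(sin(b) + 1)^(sqrt(2)/2)


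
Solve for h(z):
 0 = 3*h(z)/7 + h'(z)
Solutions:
 h(z) = C1*exp(-3*z/7)


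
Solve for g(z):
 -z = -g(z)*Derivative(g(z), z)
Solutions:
 g(z) = -sqrt(C1 + z^2)
 g(z) = sqrt(C1 + z^2)


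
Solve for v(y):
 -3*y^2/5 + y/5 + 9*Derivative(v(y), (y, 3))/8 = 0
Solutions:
 v(y) = C1 + C2*y + C3*y^2 + 2*y^5/225 - y^4/135


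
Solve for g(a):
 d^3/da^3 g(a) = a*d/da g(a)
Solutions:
 g(a) = C1 + Integral(C2*airyai(a) + C3*airybi(a), a)


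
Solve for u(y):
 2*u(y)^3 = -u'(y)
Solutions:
 u(y) = -sqrt(2)*sqrt(-1/(C1 - 2*y))/2
 u(y) = sqrt(2)*sqrt(-1/(C1 - 2*y))/2


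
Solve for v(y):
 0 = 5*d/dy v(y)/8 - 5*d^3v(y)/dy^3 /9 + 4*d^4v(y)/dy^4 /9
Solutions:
 v(y) = C1 + C2*exp(y*(5*5^(2/3)/(9*sqrt(579) + 218)^(1/3) + 10 + 5^(1/3)*(9*sqrt(579) + 218)^(1/3))/24)*sin(sqrt(3)*5^(1/3)*y*(-(9*sqrt(579) + 218)^(1/3) + 5*5^(1/3)/(9*sqrt(579) + 218)^(1/3))/24) + C3*exp(y*(5*5^(2/3)/(9*sqrt(579) + 218)^(1/3) + 10 + 5^(1/3)*(9*sqrt(579) + 218)^(1/3))/24)*cos(sqrt(3)*5^(1/3)*y*(-(9*sqrt(579) + 218)^(1/3) + 5*5^(1/3)/(9*sqrt(579) + 218)^(1/3))/24) + C4*exp(y*(-5^(1/3)*(9*sqrt(579) + 218)^(1/3) - 5*5^(2/3)/(9*sqrt(579) + 218)^(1/3) + 5)/12)


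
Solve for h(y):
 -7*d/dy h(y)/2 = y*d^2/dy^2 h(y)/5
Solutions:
 h(y) = C1 + C2/y^(33/2)


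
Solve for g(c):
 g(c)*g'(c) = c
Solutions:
 g(c) = -sqrt(C1 + c^2)
 g(c) = sqrt(C1 + c^2)


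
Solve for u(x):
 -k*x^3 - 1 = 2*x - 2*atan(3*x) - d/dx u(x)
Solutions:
 u(x) = C1 + k*x^4/4 + x^2 - 2*x*atan(3*x) + x + log(9*x^2 + 1)/3


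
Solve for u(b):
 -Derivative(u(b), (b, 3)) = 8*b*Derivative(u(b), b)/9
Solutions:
 u(b) = C1 + Integral(C2*airyai(-2*3^(1/3)*b/3) + C3*airybi(-2*3^(1/3)*b/3), b)


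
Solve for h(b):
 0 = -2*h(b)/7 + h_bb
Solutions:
 h(b) = C1*exp(-sqrt(14)*b/7) + C2*exp(sqrt(14)*b/7)


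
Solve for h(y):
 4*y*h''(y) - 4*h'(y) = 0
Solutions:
 h(y) = C1 + C2*y^2


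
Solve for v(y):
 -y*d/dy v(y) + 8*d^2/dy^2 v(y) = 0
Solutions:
 v(y) = C1 + C2*erfi(y/4)


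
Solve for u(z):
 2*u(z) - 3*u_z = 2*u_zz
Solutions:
 u(z) = C1*exp(-2*z) + C2*exp(z/2)


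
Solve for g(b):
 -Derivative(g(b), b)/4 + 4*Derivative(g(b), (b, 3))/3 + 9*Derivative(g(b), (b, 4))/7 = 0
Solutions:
 g(b) = C1 + C2*exp(-b*(448*7^(2/3)/(243*sqrt(8873) + 33961)^(1/3) + 7^(1/3)*(243*sqrt(8873) + 33961)^(1/3) + 112)/324)*sin(sqrt(3)*7^(1/3)*b*(-(243*sqrt(8873) + 33961)^(1/3) + 448*7^(1/3)/(243*sqrt(8873) + 33961)^(1/3))/324) + C3*exp(-b*(448*7^(2/3)/(243*sqrt(8873) + 33961)^(1/3) + 7^(1/3)*(243*sqrt(8873) + 33961)^(1/3) + 112)/324)*cos(sqrt(3)*7^(1/3)*b*(-(243*sqrt(8873) + 33961)^(1/3) + 448*7^(1/3)/(243*sqrt(8873) + 33961)^(1/3))/324) + C4*exp(b*(-56 + 448*7^(2/3)/(243*sqrt(8873) + 33961)^(1/3) + 7^(1/3)*(243*sqrt(8873) + 33961)^(1/3))/162)


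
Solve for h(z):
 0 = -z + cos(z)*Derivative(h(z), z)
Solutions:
 h(z) = C1 + Integral(z/cos(z), z)


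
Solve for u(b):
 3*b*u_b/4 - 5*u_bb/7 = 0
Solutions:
 u(b) = C1 + C2*erfi(sqrt(210)*b/20)


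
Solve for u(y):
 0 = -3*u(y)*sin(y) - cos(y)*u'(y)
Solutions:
 u(y) = C1*cos(y)^3


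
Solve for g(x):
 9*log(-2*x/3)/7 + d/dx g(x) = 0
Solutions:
 g(x) = C1 - 9*x*log(-x)/7 + 9*x*(-log(2) + 1 + log(3))/7


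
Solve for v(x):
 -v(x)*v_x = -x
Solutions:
 v(x) = -sqrt(C1 + x^2)
 v(x) = sqrt(C1 + x^2)


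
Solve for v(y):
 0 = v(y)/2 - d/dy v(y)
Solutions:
 v(y) = C1*exp(y/2)


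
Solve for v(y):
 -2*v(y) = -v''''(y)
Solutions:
 v(y) = C1*exp(-2^(1/4)*y) + C2*exp(2^(1/4)*y) + C3*sin(2^(1/4)*y) + C4*cos(2^(1/4)*y)


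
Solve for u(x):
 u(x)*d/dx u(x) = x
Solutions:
 u(x) = -sqrt(C1 + x^2)
 u(x) = sqrt(C1 + x^2)


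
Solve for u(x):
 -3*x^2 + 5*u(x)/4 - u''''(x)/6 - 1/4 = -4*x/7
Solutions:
 u(x) = C1*exp(-15^(1/4)*2^(3/4)*x/2) + C2*exp(15^(1/4)*2^(3/4)*x/2) + C3*sin(15^(1/4)*2^(3/4)*x/2) + C4*cos(15^(1/4)*2^(3/4)*x/2) + 12*x^2/5 - 16*x/35 + 1/5


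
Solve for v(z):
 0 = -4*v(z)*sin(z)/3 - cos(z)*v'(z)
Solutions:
 v(z) = C1*cos(z)^(4/3)


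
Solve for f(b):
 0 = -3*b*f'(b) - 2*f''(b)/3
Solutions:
 f(b) = C1 + C2*erf(3*b/2)


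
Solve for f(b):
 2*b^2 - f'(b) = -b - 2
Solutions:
 f(b) = C1 + 2*b^3/3 + b^2/2 + 2*b


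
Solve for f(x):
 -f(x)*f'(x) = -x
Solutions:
 f(x) = -sqrt(C1 + x^2)
 f(x) = sqrt(C1 + x^2)


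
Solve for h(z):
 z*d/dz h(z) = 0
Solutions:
 h(z) = C1


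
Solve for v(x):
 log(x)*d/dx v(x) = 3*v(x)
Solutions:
 v(x) = C1*exp(3*li(x))


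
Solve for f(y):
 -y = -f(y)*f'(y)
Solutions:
 f(y) = -sqrt(C1 + y^2)
 f(y) = sqrt(C1 + y^2)


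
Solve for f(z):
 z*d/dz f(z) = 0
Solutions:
 f(z) = C1


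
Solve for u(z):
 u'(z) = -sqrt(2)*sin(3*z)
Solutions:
 u(z) = C1 + sqrt(2)*cos(3*z)/3


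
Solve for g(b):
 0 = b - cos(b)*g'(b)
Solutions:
 g(b) = C1 + Integral(b/cos(b), b)


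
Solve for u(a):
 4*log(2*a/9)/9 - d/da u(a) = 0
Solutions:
 u(a) = C1 + 4*a*log(a)/9 - 8*a*log(3)/9 - 4*a/9 + 4*a*log(2)/9


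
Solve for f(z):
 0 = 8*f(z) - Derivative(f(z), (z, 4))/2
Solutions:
 f(z) = C1*exp(-2*z) + C2*exp(2*z) + C3*sin(2*z) + C4*cos(2*z)


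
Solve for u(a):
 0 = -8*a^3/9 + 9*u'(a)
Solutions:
 u(a) = C1 + 2*a^4/81


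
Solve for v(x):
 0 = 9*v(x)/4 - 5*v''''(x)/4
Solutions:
 v(x) = C1*exp(-sqrt(3)*5^(3/4)*x/5) + C2*exp(sqrt(3)*5^(3/4)*x/5) + C3*sin(sqrt(3)*5^(3/4)*x/5) + C4*cos(sqrt(3)*5^(3/4)*x/5)


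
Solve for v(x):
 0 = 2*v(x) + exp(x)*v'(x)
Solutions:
 v(x) = C1*exp(2*exp(-x))


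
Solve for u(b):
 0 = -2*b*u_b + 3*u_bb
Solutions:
 u(b) = C1 + C2*erfi(sqrt(3)*b/3)


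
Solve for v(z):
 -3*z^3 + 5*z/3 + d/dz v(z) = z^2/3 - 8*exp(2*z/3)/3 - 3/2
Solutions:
 v(z) = C1 + 3*z^4/4 + z^3/9 - 5*z^2/6 - 3*z/2 - 4*exp(2*z/3)


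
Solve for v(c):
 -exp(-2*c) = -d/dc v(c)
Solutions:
 v(c) = C1 - exp(-2*c)/2


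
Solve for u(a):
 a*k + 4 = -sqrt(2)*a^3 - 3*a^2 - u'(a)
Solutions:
 u(a) = C1 - sqrt(2)*a^4/4 - a^3 - a^2*k/2 - 4*a


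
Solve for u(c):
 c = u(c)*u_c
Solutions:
 u(c) = -sqrt(C1 + c^2)
 u(c) = sqrt(C1 + c^2)


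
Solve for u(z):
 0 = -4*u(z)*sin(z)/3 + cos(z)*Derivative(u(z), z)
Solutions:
 u(z) = C1/cos(z)^(4/3)


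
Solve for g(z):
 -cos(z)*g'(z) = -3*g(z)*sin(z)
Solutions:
 g(z) = C1/cos(z)^3


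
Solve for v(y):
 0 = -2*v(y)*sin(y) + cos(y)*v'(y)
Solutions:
 v(y) = C1/cos(y)^2


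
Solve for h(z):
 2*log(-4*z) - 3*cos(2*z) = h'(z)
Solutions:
 h(z) = C1 + 2*z*log(-z) - 2*z + 4*z*log(2) - 3*sin(2*z)/2


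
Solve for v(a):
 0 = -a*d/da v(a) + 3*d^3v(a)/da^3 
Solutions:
 v(a) = C1 + Integral(C2*airyai(3^(2/3)*a/3) + C3*airybi(3^(2/3)*a/3), a)


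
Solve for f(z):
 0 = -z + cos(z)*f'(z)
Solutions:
 f(z) = C1 + Integral(z/cos(z), z)


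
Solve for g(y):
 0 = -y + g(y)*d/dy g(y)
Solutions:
 g(y) = -sqrt(C1 + y^2)
 g(y) = sqrt(C1 + y^2)


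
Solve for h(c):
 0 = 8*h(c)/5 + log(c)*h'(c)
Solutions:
 h(c) = C1*exp(-8*li(c)/5)


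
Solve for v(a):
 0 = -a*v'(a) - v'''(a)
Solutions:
 v(a) = C1 + Integral(C2*airyai(-a) + C3*airybi(-a), a)


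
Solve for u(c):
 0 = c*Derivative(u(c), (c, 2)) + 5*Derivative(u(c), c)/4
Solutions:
 u(c) = C1 + C2/c^(1/4)


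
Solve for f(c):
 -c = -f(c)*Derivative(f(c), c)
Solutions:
 f(c) = -sqrt(C1 + c^2)
 f(c) = sqrt(C1 + c^2)


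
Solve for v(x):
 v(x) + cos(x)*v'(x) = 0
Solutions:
 v(x) = C1*sqrt(sin(x) - 1)/sqrt(sin(x) + 1)


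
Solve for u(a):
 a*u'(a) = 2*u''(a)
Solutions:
 u(a) = C1 + C2*erfi(a/2)


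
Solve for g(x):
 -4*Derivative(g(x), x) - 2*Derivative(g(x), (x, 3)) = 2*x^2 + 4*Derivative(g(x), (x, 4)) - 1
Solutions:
 g(x) = C1 + C2*exp(x*(-2 + (6*sqrt(330) + 109)^(-1/3) + (6*sqrt(330) + 109)^(1/3))/12)*sin(sqrt(3)*x*(-(6*sqrt(330) + 109)^(1/3) + (6*sqrt(330) + 109)^(-1/3))/12) + C3*exp(x*(-2 + (6*sqrt(330) + 109)^(-1/3) + (6*sqrt(330) + 109)^(1/3))/12)*cos(sqrt(3)*x*(-(6*sqrt(330) + 109)^(1/3) + (6*sqrt(330) + 109)^(-1/3))/12) + C4*exp(-x*((6*sqrt(330) + 109)^(-1/3) + 1 + (6*sqrt(330) + 109)^(1/3))/6) - x^3/6 + 3*x/4


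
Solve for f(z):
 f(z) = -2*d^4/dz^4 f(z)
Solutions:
 f(z) = (C1*sin(2^(1/4)*z/2) + C2*cos(2^(1/4)*z/2))*exp(-2^(1/4)*z/2) + (C3*sin(2^(1/4)*z/2) + C4*cos(2^(1/4)*z/2))*exp(2^(1/4)*z/2)


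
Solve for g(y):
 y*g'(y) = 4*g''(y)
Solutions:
 g(y) = C1 + C2*erfi(sqrt(2)*y/4)


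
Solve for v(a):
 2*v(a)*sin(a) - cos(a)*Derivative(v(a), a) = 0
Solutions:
 v(a) = C1/cos(a)^2


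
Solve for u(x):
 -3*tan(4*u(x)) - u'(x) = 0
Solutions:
 u(x) = -asin(C1*exp(-12*x))/4 + pi/4
 u(x) = asin(C1*exp(-12*x))/4


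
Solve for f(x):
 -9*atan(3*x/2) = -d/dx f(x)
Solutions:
 f(x) = C1 + 9*x*atan(3*x/2) - 3*log(9*x^2 + 4)


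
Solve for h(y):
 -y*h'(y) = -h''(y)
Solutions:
 h(y) = C1 + C2*erfi(sqrt(2)*y/2)


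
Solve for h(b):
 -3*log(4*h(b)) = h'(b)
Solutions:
 Integral(1/(log(_y) + 2*log(2)), (_y, h(b)))/3 = C1 - b


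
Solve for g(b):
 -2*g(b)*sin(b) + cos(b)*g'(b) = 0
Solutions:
 g(b) = C1/cos(b)^2


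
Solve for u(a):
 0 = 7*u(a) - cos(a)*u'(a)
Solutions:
 u(a) = C1*sqrt(sin(a) + 1)*(sin(a)^3 + 3*sin(a)^2 + 3*sin(a) + 1)/(sqrt(sin(a) - 1)*(sin(a)^3 - 3*sin(a)^2 + 3*sin(a) - 1))


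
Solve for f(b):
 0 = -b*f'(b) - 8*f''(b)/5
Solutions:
 f(b) = C1 + C2*erf(sqrt(5)*b/4)


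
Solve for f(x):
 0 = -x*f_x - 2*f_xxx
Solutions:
 f(x) = C1 + Integral(C2*airyai(-2^(2/3)*x/2) + C3*airybi(-2^(2/3)*x/2), x)


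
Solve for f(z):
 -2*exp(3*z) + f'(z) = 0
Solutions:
 f(z) = C1 + 2*exp(3*z)/3


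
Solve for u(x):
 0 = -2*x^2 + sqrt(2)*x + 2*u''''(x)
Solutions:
 u(x) = C1 + C2*x + C3*x^2 + C4*x^3 + x^6/360 - sqrt(2)*x^5/240


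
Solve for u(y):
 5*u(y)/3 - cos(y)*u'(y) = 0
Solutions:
 u(y) = C1*(sin(y) + 1)^(5/6)/(sin(y) - 1)^(5/6)


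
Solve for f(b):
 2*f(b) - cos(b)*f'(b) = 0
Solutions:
 f(b) = C1*(sin(b) + 1)/(sin(b) - 1)


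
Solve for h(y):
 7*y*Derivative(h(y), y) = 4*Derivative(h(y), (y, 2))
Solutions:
 h(y) = C1 + C2*erfi(sqrt(14)*y/4)


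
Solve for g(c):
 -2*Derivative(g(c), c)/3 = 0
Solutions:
 g(c) = C1


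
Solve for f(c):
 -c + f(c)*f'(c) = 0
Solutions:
 f(c) = -sqrt(C1 + c^2)
 f(c) = sqrt(C1 + c^2)


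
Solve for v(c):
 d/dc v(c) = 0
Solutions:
 v(c) = C1


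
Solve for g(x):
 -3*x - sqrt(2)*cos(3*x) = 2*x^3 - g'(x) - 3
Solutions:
 g(x) = C1 + x^4/2 + 3*x^2/2 - 3*x + sqrt(2)*sin(3*x)/3


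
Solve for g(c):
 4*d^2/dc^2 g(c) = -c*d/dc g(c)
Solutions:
 g(c) = C1 + C2*erf(sqrt(2)*c/4)


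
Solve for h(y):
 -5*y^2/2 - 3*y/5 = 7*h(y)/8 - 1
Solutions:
 h(y) = -20*y^2/7 - 24*y/35 + 8/7


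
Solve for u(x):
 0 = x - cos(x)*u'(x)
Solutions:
 u(x) = C1 + Integral(x/cos(x), x)


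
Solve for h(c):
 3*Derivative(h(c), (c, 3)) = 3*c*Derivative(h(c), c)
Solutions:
 h(c) = C1 + Integral(C2*airyai(c) + C3*airybi(c), c)


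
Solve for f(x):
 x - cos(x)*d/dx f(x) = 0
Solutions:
 f(x) = C1 + Integral(x/cos(x), x)


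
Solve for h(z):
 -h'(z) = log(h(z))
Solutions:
 li(h(z)) = C1 - z


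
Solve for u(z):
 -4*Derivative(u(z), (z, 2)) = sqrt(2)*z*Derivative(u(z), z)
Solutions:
 u(z) = C1 + C2*erf(2^(3/4)*z/4)


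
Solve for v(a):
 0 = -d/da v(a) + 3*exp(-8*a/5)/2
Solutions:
 v(a) = C1 - 15*exp(-8*a/5)/16


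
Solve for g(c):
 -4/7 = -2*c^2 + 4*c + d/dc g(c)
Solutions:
 g(c) = C1 + 2*c^3/3 - 2*c^2 - 4*c/7


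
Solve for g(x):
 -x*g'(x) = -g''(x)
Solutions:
 g(x) = C1 + C2*erfi(sqrt(2)*x/2)
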